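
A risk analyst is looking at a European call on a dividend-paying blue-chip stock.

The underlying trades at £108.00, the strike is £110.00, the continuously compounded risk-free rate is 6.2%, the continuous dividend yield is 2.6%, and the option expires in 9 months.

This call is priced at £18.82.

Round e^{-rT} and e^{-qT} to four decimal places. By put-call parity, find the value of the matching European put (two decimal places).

£17.91

e^(−qT) = e^(−0.026·0.75) = 0.9807;  e^(−rT) = e^(−0.062·0.75) = 0.9546
Put-call parity: C − P = S·e^(−qT) − K·e^(−rT) = 108·0.9807 − 110·0.9546 = 105.9156 − 105.0060 = 0.9096
P = C − (C − P) = 18.82 − (0.9096) = 17.9104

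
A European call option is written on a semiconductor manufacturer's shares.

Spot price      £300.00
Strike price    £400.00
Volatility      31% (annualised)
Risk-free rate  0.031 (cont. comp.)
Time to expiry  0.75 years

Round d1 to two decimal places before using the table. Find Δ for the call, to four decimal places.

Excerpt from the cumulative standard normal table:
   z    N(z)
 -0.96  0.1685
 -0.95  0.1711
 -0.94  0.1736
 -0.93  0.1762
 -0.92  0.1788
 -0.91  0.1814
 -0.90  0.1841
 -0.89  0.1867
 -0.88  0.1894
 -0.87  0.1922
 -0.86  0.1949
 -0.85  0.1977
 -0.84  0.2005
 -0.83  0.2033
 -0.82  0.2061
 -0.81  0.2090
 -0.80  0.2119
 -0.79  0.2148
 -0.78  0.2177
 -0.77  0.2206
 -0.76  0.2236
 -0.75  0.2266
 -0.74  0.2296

σ√T = 0.31·√0.75 = 0.2685
ln(S/K) + (r + σ²/2)T = ln(300/400) + (0.031 + 0.31²/2)·0.75 = -0.2877 + 0.0593 = -0.2284
d₁ = -0.2284 / 0.2685 = -0.8507 ≈ -0.85
N(d₁) = N(-0.85) = 0.1977
Δ_call = N(d₁) = 0.1977

0.1977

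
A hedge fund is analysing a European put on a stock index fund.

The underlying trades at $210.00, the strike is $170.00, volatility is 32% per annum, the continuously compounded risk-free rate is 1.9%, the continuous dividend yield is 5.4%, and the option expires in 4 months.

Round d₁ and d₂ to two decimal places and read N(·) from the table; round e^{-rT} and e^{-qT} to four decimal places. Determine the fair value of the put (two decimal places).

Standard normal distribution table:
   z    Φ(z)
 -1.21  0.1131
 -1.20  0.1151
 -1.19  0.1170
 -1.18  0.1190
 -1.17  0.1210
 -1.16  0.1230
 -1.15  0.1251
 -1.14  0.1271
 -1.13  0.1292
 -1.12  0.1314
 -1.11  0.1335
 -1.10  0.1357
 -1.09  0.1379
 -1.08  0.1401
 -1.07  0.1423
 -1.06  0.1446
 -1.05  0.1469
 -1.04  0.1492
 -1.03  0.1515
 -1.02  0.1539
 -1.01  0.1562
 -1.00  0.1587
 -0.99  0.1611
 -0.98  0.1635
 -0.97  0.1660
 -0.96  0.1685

$2.26

σ√T = 0.32 × 0.5774 = 0.1848
d₁ = [ln(210/170) + (0.019 − 0.054 + 0.32²/2)·0.3333] / 0.1848 = [0.2113 + 0.0054] / 0.1848 = 1.1730 → 1.17
d₂ = d₁ − σ√T = 1.1730 − 0.1848 = 0.9882 → 0.99
exp(−qT) = exp(−0.054·0.3333) = 0.9822;  exp(−rT) = exp(−0.019·0.3333) = 0.9937
N(−d₂) = N(-0.99) = 0.1611;  N(−d₁) = N(-1.17) = 0.1210
P = 170·0.9937·0.1611 − 210·0.9822·0.1210 = 27.2145 − 24.9577 = 2.2568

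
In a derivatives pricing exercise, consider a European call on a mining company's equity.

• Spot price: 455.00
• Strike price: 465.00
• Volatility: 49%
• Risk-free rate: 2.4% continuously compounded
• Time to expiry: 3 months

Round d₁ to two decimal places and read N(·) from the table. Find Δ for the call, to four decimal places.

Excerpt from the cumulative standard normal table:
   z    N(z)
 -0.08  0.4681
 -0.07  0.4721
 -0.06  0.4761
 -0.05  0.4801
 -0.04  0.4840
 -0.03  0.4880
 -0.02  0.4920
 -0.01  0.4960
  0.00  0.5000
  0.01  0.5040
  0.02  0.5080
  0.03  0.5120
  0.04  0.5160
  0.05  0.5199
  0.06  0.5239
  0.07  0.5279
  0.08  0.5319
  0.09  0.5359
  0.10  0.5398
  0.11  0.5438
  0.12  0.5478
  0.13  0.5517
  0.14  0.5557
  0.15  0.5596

0.5239

σ√T = 0.49·√0.25 = 0.2450
ln(S/K) + (r + σ²/2)T = ln(455/465) + (0.024 + 0.49²/2)·0.25 = -0.0217 + 0.0360 = 0.0143
d₁ = 0.0143 / 0.2450 = 0.0583 ≈ 0.06
N(d₁) = N(0.06) = 0.5239
Δ_call = N(d₁) = 0.5239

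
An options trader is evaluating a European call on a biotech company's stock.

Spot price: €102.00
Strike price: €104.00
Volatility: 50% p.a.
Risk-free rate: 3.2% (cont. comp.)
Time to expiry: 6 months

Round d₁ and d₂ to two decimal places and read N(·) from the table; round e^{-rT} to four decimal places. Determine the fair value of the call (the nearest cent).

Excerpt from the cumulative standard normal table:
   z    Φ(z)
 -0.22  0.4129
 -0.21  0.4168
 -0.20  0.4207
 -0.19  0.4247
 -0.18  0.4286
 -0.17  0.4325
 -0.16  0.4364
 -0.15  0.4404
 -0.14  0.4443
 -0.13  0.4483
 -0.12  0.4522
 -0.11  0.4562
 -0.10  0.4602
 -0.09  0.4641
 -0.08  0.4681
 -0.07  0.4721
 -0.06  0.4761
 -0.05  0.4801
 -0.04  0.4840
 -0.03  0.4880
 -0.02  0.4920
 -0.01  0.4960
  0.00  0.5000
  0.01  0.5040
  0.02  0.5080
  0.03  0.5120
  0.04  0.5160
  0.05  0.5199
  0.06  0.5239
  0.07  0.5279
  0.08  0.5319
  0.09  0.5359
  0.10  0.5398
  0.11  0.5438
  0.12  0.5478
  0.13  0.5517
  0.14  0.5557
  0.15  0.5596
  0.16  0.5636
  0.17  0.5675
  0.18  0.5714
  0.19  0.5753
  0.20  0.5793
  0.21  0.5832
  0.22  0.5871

σ√T = 0.5·√0.5 = 0.3536
d₁ = [ln(102/104) + (0.032 + 0.5²/2)·0.5] / 0.3536 = [-0.0194 + 0.0785] / 0.3536 = 0.1671 → 0.17
d₂ = d₁ − σ√T = 0.1671 − 0.3536 = -0.1864 → -0.19
exp(−rT) = exp(−0.032·0.5) = 0.9841
C = 102·N(0.17) − 104·0.9841·N(-0.19) = 102·0.5675 − 104·0.9841·0.4247 = 57.8850 − 43.4665 = 14.4185

€14.42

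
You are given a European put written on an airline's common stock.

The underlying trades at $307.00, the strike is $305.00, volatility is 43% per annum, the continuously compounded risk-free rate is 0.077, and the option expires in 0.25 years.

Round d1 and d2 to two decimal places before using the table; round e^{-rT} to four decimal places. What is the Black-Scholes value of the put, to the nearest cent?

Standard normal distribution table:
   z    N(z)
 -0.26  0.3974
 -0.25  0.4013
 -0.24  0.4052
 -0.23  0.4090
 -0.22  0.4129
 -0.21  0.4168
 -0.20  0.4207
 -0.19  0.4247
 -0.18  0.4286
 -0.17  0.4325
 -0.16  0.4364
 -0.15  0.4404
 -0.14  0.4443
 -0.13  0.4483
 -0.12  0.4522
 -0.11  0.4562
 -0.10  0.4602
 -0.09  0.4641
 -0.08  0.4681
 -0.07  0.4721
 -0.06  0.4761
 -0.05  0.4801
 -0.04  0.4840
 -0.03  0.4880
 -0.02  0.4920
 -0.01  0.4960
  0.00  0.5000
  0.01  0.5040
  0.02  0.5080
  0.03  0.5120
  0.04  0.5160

T = 0.25;  σ√T = 0.2150
ln(S/K) + (r + σ²/2)T = ln(307/305) + (0.077 + 0.43²/2)·0.25 = 0.0065 + 0.0424 = 0.0489
d₁ = 0.0489 / 0.2150 = 0.2274 → 0.23
d₂ = d₁ − σ√T = 0.2274 − 0.2150 = 0.0124 → 0.01
exp(−rT) = exp(−0.077·0.25) = 0.9809
N(−d₂) = N(-0.01) = 0.4960;  N(−d₁) = N(-0.23) = 0.4090
P = 305·0.9809·0.4960 − 307·0.4090 = 148.3906 − 125.5630 = 22.8276

$22.83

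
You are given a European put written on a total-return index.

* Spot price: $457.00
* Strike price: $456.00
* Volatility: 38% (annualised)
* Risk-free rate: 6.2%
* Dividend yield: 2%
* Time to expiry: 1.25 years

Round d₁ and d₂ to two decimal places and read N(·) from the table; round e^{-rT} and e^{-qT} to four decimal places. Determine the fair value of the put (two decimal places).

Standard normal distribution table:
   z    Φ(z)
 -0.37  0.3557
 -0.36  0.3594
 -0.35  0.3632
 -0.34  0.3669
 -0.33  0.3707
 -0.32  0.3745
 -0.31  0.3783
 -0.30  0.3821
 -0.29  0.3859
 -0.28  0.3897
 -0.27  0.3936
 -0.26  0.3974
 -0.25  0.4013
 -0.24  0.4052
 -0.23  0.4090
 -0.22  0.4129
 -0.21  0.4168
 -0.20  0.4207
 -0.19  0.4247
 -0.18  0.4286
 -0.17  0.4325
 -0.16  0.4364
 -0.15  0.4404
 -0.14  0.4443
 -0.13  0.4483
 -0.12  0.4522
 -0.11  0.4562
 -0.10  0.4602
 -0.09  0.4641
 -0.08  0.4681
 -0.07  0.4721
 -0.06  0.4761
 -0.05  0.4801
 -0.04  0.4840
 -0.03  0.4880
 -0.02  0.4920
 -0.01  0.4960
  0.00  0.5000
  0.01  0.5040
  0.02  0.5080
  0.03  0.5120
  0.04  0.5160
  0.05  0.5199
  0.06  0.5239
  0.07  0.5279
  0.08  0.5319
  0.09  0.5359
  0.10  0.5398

$60.92

σ√T = 0.38 × 1.1180 = 0.4249
ln(S/K) + (r − q + σ²/2)T = ln(457/456) + (0.062 − 0.02 + 0.38²/2)·1.25 = 0.0022 + 0.1427 = 0.1449
d₁ = 0.1449 / 0.4249 = 0.3412 → 0.34
d₂ = d₁ − σ√T = 0.3412 − 0.4249 = -0.0837 → -0.08
e^(−qT) = e^(−0.02·1.25) = 0.9753;  e^(−rT) = e^(−0.062·1.25) = 0.9254
N(−d₂) = N(0.08) = 0.5319;  N(−d₁) = N(-0.34) = 0.3669
P = 456·0.9254·0.5319 − 457·0.9753·0.3669 = 224.4524 − 163.5318 = 60.9207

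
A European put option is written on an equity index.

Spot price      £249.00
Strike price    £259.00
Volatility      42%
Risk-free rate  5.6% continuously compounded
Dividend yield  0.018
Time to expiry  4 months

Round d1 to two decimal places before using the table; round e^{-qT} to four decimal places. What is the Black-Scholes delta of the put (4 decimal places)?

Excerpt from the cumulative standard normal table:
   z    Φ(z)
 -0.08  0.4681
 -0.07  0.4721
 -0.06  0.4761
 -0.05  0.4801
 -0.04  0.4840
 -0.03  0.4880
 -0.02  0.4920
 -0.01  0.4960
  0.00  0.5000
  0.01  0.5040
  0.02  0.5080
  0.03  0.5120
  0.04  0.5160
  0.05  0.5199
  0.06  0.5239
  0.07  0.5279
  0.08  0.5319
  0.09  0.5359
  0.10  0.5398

-0.4930

σ√T = 0.42·√0.3333 = 0.2425
d₁ = [ln(249/259) + (0.056 − 0.018 + ½·0.42²)·0.3333] / (σ√T) = (-0.0394 + 0.0421) / 0.2425 = 0.0111 which rounds to 0.01
N(d₁) = N(0.01) = 0.5040
Δ_put = e^(−qT)·(N(d₁) − 1) = 0.9940·(0.5040 − 1) = -0.4930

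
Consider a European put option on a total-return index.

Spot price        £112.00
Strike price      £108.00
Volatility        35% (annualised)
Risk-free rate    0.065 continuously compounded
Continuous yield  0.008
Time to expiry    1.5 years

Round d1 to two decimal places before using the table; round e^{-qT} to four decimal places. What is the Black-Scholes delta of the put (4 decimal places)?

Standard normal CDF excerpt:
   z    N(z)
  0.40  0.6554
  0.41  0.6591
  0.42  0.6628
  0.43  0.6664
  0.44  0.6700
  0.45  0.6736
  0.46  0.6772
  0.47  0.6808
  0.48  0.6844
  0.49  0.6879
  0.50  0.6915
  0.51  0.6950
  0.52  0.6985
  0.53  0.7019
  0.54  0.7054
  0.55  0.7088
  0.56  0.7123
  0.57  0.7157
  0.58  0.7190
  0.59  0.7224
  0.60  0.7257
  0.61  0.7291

T = 1.5;  σ√T = 0.4287
d₁ = [ln(112/108) + (0.065 − 0.008 + 0.35²/2)·1.5] / 0.4287 = [0.0364 + 0.1774] / 0.4287 = 0.4986 ⇒ 0.50
N(d₁) = N(0.50) = 0.6915
Δ_put = exp(−qT)·(N(d₁) − 1) = 0.9881·(0.6915 − 1) = -0.3048

-0.3048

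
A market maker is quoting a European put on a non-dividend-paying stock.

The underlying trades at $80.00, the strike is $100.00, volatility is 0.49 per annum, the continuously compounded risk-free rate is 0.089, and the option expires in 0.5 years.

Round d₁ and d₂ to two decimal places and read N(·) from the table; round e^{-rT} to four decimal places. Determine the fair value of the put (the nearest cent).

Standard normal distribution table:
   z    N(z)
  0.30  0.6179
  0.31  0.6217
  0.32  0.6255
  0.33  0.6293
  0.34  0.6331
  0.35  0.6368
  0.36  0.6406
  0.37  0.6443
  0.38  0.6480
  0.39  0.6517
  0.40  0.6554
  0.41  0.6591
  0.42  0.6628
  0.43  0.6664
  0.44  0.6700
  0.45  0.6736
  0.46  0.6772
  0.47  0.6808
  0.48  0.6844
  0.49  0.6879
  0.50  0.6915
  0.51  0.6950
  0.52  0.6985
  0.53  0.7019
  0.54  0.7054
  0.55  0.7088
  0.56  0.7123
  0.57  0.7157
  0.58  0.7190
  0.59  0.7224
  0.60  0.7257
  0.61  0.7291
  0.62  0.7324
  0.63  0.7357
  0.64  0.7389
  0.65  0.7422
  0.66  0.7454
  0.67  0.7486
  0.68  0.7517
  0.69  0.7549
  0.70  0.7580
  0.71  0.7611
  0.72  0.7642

σ√T = 0.49 × 0.7071 = 0.3465
d₁ = [ln(80/100) + (0.089 + 0.49²/2)·0.5] / 0.3465 = [-0.2231 + 0.1045] / 0.3465 = -0.3424 ⇒ -0.34
d₂ = d₁ − σ√T = -0.3424 − 0.3465 = -0.6888 ⇒ -0.69
e^(−rT) = e^(−0.089·0.5) = 0.9565
N(−d₂) = N(0.69) = 0.7549;  N(−d₁) = N(0.34) = 0.6331
P = 100·0.9565·0.7549 − 80·0.6331 = 72.2062 − 50.6480 = 21.5582

$21.56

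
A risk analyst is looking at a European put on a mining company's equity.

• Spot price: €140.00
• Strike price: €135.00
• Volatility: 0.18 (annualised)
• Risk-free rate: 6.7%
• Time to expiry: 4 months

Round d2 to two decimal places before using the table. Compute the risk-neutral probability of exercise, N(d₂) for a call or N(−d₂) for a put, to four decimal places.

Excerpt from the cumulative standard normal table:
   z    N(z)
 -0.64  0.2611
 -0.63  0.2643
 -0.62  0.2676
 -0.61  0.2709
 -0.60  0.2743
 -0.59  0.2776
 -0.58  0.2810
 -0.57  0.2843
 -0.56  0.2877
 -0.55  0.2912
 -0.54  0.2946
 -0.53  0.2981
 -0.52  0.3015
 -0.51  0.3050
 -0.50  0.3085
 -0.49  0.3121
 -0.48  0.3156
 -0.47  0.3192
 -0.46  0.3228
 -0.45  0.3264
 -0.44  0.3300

σ√T = 0.18·√0.3333 = 0.1039
d₁ = [ln(140/135) + (0.067 + 0.18²/2)·0.3333] / 0.1039 = [0.0364 + 0.0277] / 0.1039 = 0.6168 → 0.62
d₂ = d₁ − σ√T = 0.6168 − 0.1039 = 0.5129 → 0.51
Risk-neutral Pr[S_T < K] = N(−d₂) = N(-0.51) = 0.3050

0.3050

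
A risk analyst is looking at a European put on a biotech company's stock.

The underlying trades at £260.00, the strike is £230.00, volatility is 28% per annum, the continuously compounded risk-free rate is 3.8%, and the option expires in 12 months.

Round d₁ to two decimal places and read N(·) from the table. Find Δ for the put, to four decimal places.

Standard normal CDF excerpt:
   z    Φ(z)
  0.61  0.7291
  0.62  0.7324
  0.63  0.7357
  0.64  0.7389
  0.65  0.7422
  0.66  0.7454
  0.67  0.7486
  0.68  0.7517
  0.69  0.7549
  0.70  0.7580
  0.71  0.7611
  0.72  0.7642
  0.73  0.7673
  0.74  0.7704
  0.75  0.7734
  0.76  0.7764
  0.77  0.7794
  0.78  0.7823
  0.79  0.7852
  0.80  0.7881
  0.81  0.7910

T = 1;  σ√T = 0.2800
d₁ = [ln(260/230) + (0.038 + 0.28²/2)·1] / 0.2800 = [0.1226 + 0.0772] / 0.2800 = 0.7136 ≈ 0.71
N(d₁) = N(0.71) = 0.7611
Δ_put = N(d₁) − 1 = 0.7611 − 1 = -0.2389

-0.2389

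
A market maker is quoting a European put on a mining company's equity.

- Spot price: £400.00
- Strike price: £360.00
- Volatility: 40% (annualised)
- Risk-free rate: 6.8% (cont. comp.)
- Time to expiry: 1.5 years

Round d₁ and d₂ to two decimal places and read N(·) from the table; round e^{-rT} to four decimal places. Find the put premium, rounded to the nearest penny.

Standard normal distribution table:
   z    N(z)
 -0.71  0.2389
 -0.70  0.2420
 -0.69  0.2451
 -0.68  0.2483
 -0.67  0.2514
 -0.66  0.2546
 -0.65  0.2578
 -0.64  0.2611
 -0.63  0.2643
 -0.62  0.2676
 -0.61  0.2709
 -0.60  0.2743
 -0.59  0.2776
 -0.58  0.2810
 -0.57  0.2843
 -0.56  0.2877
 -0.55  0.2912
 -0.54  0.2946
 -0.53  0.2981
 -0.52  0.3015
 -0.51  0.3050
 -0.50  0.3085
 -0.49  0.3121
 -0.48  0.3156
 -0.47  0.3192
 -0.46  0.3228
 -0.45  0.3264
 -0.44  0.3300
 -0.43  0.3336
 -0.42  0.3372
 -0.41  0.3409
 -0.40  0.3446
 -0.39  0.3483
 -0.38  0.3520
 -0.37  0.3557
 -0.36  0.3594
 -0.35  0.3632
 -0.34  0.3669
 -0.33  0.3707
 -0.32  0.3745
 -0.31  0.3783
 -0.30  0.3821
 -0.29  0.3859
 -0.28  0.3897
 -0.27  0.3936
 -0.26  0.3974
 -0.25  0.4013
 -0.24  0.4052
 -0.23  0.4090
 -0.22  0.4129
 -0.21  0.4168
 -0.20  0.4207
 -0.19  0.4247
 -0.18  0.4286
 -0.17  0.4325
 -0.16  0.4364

T = 1.5;  σ√T = 0.4899
ln(S/K) + (r + σ²/2)T = ln(400/360) + (0.068 + 0.4²/2)·1.5 = 0.1054 + 0.2220 = 0.3274
d₁ = 0.3274 / 0.4899 = 0.6682 ≈ 0.67
d₂ = d₁ − σ√T = 0.6682 − 0.4899 = 0.1783 ≈ 0.18
exp(−rT) = exp(−0.068·1.5) = 0.9030
N(−d₂) = N(-0.18) = 0.4286;  N(−d₁) = N(-0.67) = 0.2514
P = 360·0.9030·0.4286 − 400·0.2514 = 139.3293 − 100.5600 = 38.7693

£38.77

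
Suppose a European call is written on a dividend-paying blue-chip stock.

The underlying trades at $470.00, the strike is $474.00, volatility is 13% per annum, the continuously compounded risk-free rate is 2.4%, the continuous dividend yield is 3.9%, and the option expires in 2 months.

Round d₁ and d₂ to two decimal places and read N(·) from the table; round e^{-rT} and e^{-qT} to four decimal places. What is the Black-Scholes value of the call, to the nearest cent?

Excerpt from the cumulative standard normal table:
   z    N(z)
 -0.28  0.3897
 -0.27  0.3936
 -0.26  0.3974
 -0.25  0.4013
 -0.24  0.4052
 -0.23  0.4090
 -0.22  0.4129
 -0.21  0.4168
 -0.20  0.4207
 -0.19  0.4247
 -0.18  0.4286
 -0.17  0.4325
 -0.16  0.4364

T = 0.1667;  σ√T = 0.0531
ln(S/K) + (r − q + σ²/2)T = ln(470/474) + (0.024 − 0.039 + 0.13²/2)·0.1667 = -0.0085 − 0.0011 = -0.0096
d₁ = -0.0096 / 0.0531 = -0.1803 → -0.18
d₂ = d₁ − σ√T = -0.1803 − 0.0531 = -0.2333 → -0.23
exp(−qT) = exp(−0.039·0.1667) = 0.9935;  exp(−rT) = exp(−0.024·0.1667) = 0.9960
C = 470·0.9935·N(-0.18) − 474·0.9960·N(-0.23) = 470·0.9935·0.4286 − 474·0.9960·0.4090 = 200.1326 − 193.0905 = 7.0421

$7.04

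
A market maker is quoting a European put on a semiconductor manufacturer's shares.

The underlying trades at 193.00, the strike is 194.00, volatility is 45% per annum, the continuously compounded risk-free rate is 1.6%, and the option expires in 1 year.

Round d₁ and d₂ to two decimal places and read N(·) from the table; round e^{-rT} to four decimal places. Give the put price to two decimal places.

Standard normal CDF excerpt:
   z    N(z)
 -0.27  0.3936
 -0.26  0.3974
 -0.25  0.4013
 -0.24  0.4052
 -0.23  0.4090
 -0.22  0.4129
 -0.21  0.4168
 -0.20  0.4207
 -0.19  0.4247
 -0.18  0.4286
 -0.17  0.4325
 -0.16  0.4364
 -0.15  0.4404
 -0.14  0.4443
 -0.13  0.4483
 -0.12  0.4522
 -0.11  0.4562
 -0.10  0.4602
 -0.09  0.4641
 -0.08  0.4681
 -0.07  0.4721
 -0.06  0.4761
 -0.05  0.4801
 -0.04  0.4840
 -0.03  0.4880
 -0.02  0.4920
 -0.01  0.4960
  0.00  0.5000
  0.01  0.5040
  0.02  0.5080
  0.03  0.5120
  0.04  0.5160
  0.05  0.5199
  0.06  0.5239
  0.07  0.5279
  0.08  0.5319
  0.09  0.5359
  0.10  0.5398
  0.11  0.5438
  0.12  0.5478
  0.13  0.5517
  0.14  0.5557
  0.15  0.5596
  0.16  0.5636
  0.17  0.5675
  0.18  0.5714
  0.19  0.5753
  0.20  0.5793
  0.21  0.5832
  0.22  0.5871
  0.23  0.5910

33.15

σ√T = 0.45 × 1.0000 = 0.4500
ln(S/K) + (r + σ²/2)T = ln(193/194) + (0.016 + 0.45²/2)·1 = -0.0052 + 0.1173 = 0.1121
d₁ = 0.1121 / 0.4500 = 0.2491 which rounds to 0.25
d₂ = d₁ − σ√T = 0.2491 − 0.4500 = -0.2009 which rounds to -0.20
exp(−rT) = exp(−0.016·1) = 0.9841
N(−d₂) = N(0.20) = 0.5793;  N(−d₁) = N(-0.25) = 0.4013
P = 194·0.9841·0.5793 − 193·0.4013 = 110.5973 − 77.4509 = 33.1464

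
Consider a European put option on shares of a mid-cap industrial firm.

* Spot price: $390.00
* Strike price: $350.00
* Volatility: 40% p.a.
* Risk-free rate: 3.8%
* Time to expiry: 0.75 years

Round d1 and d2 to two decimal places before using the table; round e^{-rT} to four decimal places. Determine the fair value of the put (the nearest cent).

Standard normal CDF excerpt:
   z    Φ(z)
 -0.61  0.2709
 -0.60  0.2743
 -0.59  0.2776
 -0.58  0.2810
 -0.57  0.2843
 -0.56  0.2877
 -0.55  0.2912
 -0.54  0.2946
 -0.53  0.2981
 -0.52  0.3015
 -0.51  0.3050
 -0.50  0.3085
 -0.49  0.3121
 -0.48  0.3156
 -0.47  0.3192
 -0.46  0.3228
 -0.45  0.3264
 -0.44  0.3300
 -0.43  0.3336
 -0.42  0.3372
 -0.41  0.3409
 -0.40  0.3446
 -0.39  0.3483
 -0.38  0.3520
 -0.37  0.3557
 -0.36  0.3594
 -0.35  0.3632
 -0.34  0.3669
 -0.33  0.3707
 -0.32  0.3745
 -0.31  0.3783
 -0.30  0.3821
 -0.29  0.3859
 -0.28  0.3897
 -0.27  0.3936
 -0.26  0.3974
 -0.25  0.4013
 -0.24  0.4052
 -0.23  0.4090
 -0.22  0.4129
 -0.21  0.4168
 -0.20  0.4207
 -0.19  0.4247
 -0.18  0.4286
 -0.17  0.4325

σ√T = 0.4 × 0.8660 = 0.3464
d₁ = [ln(390/350) + (0.038 + ½·0.4²)·0.75] / (σ√T) = (0.1082 + 0.0885) / 0.3464 = 0.5679 which rounds to 0.57
d₂ = 0.5679 − 0.3464 = 0.2215 which rounds to 0.22
e^(−rT) = e^(−0.038·0.75) = 0.9719
N(−d₂) = N(-0.22) = 0.4129;  N(−d₁) = N(-0.57) = 0.2843
P = 350·0.9719·0.4129 − 390·0.2843 = 140.4541 − 110.8770 = 29.5771

$29.58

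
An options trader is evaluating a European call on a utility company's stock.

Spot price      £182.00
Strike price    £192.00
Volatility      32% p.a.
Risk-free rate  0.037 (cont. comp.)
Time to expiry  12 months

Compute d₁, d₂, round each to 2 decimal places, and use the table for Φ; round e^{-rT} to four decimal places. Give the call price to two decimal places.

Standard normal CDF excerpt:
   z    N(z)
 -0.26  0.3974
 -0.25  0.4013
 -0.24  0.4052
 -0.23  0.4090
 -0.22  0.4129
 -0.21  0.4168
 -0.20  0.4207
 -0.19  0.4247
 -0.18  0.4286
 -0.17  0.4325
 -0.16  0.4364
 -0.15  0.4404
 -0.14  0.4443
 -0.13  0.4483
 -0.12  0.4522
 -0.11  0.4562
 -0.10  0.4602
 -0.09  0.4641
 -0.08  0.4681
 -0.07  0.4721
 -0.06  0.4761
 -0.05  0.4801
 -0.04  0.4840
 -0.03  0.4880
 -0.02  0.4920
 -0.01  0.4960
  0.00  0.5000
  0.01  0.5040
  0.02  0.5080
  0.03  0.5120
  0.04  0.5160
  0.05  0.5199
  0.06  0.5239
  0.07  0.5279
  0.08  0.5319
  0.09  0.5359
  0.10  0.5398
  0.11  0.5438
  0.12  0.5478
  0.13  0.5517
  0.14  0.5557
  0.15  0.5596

T = 1;  σ√T = 0.3200
d₁ = [ln(182/192) + (0.037 + 0.32²/2)·1] / 0.3200 = [-0.0535 + 0.0882] / 0.3200 = 0.1085 which rounds to 0.11
d₂ = d₁ − σ√T = 0.1085 − 0.3200 = -0.2115 which rounds to -0.21
exp(−rT) = exp(−0.037·1) = 0.9637
C = 182·N(0.11) − 192·0.9637·N(-0.21) = 182·0.5438 − 192·0.9637·0.4168 = 98.9716 − 77.1207 = 21.8509

£21.85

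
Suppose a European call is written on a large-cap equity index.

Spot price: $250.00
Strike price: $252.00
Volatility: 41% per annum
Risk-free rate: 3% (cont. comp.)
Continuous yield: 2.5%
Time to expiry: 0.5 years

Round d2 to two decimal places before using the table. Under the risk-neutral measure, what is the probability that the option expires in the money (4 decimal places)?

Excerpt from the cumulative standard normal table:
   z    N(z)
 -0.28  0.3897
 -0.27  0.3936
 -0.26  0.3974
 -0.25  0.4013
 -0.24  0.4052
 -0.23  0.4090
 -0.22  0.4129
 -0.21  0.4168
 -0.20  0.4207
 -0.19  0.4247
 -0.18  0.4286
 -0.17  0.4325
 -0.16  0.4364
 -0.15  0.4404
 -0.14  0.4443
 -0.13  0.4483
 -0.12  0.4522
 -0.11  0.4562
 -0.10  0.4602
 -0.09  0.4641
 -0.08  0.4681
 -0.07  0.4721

0.4364

σ√T = 0.41·√0.5 = 0.2899
d₁ = [ln(250/252) + (0.03 − 0.025 + 0.41²/2)·0.5] / 0.2899 = [-0.0080 + 0.0445] / 0.2899 = 0.1261 ≈ 0.13
d₂ = d₁ − σ√T = 0.1261 − 0.2899 = -0.1638 ≈ -0.16
Pr(exercise) under Q = N(d₂) = 0.4364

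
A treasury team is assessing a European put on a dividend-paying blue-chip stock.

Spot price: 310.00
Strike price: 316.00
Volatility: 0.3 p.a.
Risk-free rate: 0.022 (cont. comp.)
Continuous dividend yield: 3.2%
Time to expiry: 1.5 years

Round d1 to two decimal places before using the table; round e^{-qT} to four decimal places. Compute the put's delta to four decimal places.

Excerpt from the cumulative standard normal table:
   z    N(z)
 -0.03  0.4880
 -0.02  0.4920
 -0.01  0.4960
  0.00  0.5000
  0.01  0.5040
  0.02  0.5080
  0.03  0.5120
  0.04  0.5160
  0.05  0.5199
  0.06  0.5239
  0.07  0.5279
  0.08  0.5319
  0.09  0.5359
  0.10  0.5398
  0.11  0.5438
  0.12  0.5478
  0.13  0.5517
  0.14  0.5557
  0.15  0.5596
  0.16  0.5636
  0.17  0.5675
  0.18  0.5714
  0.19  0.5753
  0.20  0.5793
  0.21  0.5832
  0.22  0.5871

T = 1.5;  σ√T = 0.3674
d₁ = [ln(310/316) + (0.022 − 0.032 + 0.3²/2)·1.5] / 0.3674 = [-0.0192 + 0.0525] / 0.3674 = 0.0907 ≈ 0.09
N(d₁) = N(0.09) = 0.5359
Δ_put = e^(−qT)·(N(d₁) − 1) = 0.9531·(0.5359 − 1) = -0.4423

-0.4423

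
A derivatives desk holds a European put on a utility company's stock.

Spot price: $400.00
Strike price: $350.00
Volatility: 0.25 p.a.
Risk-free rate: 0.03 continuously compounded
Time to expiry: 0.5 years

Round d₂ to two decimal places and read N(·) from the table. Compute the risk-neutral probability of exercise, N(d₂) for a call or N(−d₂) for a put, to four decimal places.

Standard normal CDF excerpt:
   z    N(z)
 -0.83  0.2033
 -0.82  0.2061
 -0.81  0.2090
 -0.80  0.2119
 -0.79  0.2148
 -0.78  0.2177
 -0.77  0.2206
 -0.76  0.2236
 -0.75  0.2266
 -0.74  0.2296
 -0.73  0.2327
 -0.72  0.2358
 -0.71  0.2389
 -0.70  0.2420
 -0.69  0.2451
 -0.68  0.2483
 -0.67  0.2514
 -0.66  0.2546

0.2266

σ√T = 0.25 × 0.7071 = 0.1768
ln(S/K) + (r + σ²/2)T = ln(400/350) + (0.03 + 0.25²/2)·0.5 = 0.1335 + 0.0306 = 0.1642
d₁ = 0.1642 / 0.1768 = 0.9286 ≈ 0.93
d₂ = d₁ − σ√T = 0.9286 − 0.1768 = 0.7518 ≈ 0.75
Pr(exercise) under Q = N(−d₂) = N(-0.75) = 0.2266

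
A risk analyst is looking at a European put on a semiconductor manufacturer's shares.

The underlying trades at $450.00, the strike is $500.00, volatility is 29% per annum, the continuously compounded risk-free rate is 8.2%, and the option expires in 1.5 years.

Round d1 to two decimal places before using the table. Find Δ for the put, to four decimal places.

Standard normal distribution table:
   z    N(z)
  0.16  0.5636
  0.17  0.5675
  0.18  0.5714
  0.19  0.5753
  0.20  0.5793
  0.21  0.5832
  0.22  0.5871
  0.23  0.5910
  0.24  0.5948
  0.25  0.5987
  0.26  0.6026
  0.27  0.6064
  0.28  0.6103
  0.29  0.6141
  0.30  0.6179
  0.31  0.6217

-0.4090

σ√T = 0.29·√1.5 = 0.3552
d₁ = [ln(450/500) + (0.082 + 0.29²/2)·1.5] / 0.3552 = [-0.1054 + 0.1861] / 0.3552 = 0.2273 → 0.23
N(d₁) = N(0.23) = 0.5910
Δ_put = N(d₁) − 1 = 0.5910 − 1 = -0.4090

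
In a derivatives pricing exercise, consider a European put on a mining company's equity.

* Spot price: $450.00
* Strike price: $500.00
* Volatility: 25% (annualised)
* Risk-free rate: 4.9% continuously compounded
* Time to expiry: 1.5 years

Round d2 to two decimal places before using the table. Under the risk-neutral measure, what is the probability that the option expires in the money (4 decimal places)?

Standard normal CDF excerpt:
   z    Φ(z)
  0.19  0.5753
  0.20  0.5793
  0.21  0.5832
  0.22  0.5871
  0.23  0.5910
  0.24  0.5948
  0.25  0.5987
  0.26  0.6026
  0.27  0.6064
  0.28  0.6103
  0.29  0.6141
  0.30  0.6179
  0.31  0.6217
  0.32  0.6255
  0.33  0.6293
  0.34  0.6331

σ√T = 0.25 × 1.2247 = 0.3062
d₁ = [ln(450/500) + (0.049 + 0.25²/2)·1.5] / 0.3062 = [-0.1054 + 0.1204] / 0.3062 = 0.0490 ≈ 0.05
d₂ = d₁ − σ√T = 0.0490 − 0.3062 = -0.2571 ≈ -0.26
Risk-neutral Pr[S_T < K] = N(−d₂) = N(0.26) = 0.6026

0.6026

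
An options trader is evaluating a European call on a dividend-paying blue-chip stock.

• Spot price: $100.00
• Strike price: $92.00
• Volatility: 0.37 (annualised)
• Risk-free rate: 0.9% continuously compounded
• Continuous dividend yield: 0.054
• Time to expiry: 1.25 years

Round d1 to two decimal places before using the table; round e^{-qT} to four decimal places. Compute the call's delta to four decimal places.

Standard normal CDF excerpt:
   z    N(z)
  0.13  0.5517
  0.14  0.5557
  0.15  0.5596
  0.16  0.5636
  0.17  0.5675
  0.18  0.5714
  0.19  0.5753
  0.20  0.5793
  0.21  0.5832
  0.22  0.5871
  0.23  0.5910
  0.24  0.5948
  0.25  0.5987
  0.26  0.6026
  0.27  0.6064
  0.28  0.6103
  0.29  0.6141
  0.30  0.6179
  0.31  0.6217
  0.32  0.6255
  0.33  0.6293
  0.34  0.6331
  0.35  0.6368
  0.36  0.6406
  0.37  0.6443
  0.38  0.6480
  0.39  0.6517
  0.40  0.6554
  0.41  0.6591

0.5668

σ√T = 0.37 × 1.1180 = 0.4137
ln(S/K) + (r − q + σ²/2)T = ln(100/92) + (0.009 − 0.054 + 0.37²/2)·1.25 = 0.0834 + 0.0293 = 0.1127
d₁ = 0.1127 / 0.4137 = 0.2724 which rounds to 0.27
N(d₁) = N(0.27) = 0.6064
Δ_call = exp(−qT)·N(d₁) = 0.9347·0.6064 = 0.5668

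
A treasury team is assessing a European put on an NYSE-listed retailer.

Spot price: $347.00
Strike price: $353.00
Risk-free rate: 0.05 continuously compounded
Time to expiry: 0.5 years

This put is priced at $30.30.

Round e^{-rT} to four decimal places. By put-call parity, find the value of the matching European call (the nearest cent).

e^(−rT) = e^(−0.05·0.5) = 0.9753
Put-call parity: C − P = S − K·e^(−rT) = 347 − 353·0.9753 = 347 − 344.2809 = 2.7191
C = P + (C − P) = 30.30 + (2.7191) = 33.0191

$33.02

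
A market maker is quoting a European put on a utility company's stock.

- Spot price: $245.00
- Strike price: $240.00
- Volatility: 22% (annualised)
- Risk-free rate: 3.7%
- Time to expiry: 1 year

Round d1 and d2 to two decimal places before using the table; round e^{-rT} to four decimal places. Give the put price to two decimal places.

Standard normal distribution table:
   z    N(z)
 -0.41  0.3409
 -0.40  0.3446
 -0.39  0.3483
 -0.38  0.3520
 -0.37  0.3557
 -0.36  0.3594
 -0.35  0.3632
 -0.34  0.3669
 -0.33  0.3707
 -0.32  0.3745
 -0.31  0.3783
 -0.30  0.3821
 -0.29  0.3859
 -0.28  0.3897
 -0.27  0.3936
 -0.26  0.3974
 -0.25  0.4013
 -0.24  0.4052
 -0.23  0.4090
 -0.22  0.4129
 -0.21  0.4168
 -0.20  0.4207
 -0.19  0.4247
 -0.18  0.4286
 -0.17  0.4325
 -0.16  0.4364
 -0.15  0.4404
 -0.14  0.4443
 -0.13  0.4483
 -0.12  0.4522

$14.71

σ√T = 0.22·√1 = 0.2200
d₁ = [ln(245/240) + (0.037 + ½·0.22²)·1] / (σ√T) = (0.0206 + 0.0612) / 0.2200 = 0.3719 ≈ 0.37
d₂ = 0.3719 − 0.2200 = 0.1519 ≈ 0.15
e^(−rT) = e^(−0.037·1) = 0.9637
N(−d₂) = N(-0.15) = 0.4404;  N(−d₁) = N(-0.37) = 0.3557
P = 240·0.9637·0.4404 − 245·0.3557 = 101.8592 − 87.1465 = 14.7127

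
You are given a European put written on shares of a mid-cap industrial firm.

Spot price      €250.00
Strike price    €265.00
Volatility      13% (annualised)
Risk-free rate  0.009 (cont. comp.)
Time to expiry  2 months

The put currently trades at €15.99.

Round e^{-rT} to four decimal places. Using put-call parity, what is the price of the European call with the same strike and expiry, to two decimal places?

exp(−rT) = exp(−0.009·0.1667) = 0.9985
Put-call parity: C − P = S − K·e^(−rT) = 250 − 265·0.9985 = 250 − 264.6025 = -14.6025
C = P + (C − P) = 15.99 + (-14.6025) = 1.3875

€1.39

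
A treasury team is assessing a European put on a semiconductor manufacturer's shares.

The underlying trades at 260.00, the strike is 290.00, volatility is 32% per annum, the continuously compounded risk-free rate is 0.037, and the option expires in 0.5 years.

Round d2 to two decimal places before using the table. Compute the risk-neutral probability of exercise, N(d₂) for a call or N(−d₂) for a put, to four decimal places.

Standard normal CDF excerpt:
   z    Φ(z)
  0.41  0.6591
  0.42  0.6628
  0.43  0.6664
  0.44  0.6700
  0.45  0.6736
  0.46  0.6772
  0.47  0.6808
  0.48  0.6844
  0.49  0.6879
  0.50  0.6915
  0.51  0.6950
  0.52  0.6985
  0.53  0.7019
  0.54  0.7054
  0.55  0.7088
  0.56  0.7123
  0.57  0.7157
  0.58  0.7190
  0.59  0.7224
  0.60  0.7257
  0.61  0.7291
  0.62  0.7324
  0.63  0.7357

σ√T = 0.32·√0.5 = 0.2263
d₁ = [ln(260/290) + (0.037 + 0.32²/2)·0.5] / 0.2263 = [-0.1092 + 0.0441] / 0.2263 = -0.2877 ≈ -0.29
d₂ = d₁ − σ√T = -0.2877 − 0.2263 = -0.5140 ≈ -0.51
Risk-neutral Pr[S_T < K] = N(−d₂) = N(0.51) = 0.6950

0.6950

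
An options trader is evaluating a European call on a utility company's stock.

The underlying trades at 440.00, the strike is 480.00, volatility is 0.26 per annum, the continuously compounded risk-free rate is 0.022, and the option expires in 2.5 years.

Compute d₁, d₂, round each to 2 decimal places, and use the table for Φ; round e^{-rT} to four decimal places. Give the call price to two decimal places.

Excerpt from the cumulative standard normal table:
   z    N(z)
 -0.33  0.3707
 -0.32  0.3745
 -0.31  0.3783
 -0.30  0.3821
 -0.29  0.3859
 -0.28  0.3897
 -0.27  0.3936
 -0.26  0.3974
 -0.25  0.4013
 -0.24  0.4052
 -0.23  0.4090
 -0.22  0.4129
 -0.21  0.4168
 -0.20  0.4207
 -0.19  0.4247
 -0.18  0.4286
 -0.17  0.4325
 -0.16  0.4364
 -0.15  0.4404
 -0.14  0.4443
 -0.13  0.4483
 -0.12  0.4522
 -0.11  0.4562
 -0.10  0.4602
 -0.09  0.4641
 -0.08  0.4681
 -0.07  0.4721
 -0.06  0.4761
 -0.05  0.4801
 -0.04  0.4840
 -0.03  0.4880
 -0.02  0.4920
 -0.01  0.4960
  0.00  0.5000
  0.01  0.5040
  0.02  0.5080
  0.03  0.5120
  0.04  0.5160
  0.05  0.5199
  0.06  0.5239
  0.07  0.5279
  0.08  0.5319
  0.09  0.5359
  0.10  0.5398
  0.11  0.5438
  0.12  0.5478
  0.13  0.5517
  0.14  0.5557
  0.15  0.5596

65.70

σ√T = 0.26·√2.5 = 0.4111
d₁ = [ln(440/480) + (0.022 + 0.26²/2)·2.5] / 0.4111 = [-0.0870 + 0.1395] / 0.4111 = 0.1277 → 0.13
d₂ = d₁ − σ√T = 0.1277 − 0.4111 = -0.2834 → -0.28
e^(−rT) = e^(−0.022·2.5) = 0.9465
N(d₁) = N(0.13) = 0.5517;  N(d₂) = N(-0.28) = 0.3897
C = 440·0.5517 − 480·0.9465·0.3897 = 242.7480 − 177.0485 = 65.6995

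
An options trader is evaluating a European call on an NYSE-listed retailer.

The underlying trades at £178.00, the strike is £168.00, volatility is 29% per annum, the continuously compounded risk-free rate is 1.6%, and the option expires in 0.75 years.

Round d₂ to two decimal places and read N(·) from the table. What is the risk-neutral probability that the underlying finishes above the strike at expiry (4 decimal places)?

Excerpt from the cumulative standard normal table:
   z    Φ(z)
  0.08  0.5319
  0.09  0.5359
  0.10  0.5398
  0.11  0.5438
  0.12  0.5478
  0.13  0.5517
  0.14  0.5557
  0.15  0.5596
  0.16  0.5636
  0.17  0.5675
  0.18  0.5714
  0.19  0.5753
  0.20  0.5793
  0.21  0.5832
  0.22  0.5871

σ√T = 0.29 × 0.8660 = 0.2511
d₁ = [ln(178/168) + (0.016 + 0.29²/2)·0.75] / 0.2511 = [0.0578 + 0.0435] / 0.2511 = 0.4036 → 0.40
d₂ = d₁ − σ√T = 0.4036 − 0.2511 = 0.1524 → 0.15
Pr(exercise) under Q = N(d₂) = 0.5596

0.5596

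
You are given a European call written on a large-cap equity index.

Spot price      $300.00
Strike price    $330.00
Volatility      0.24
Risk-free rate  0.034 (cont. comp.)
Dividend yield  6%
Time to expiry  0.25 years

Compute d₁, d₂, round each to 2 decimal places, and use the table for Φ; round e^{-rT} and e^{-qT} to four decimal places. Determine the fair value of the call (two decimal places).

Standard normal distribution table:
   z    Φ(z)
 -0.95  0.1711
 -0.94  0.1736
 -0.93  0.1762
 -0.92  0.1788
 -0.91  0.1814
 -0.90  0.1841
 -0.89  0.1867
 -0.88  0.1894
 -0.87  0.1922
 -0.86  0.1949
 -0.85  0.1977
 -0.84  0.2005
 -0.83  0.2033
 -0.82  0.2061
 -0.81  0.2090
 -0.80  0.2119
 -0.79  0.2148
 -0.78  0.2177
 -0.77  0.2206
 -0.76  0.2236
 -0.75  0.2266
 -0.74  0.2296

$4.13

σ√T = 0.24·√0.25 = 0.1200
d₁ = [ln(300/330) + (0.034 − 0.06 + 0.24²/2)·0.25] / 0.1200 = [-0.0953 + 0.0007] / 0.1200 = -0.7884 ≈ -0.79
d₂ = d₁ − σ√T = -0.7884 − 0.1200 = -0.9084 ≈ -0.91
exp(−qT) = exp(−0.06·0.25) = 0.9851;  exp(−rT) = exp(−0.034·0.25) = 0.9915
N(d₁) = N(-0.79) = 0.2148;  N(d₂) = N(-0.91) = 0.1814
C = 300·0.9851·0.2148 − 330·0.9915·0.1814 = 63.4798 − 59.3532 = 4.1267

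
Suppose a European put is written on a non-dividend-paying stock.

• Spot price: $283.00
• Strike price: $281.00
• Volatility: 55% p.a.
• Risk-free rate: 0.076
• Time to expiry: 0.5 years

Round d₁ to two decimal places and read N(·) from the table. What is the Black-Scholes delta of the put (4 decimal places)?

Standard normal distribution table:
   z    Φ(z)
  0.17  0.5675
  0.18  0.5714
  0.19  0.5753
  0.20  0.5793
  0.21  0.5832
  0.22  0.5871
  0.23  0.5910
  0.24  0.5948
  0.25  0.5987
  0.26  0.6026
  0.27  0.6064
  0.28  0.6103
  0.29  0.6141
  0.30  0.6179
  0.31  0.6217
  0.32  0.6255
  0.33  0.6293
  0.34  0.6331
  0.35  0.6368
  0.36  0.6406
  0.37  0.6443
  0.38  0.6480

-0.3783

T = 0.5;  σ√T = 0.3889
d₁ = [ln(283/281) + (0.076 + 0.55²/2)·0.5] / 0.3889 = [0.0071 + 0.1136] / 0.3889 = 0.3104 ⇒ 0.31
N(d₁) = N(0.31) = 0.6217
Δ_put = N(d₁) − 1 = 0.6217 − 1 = -0.3783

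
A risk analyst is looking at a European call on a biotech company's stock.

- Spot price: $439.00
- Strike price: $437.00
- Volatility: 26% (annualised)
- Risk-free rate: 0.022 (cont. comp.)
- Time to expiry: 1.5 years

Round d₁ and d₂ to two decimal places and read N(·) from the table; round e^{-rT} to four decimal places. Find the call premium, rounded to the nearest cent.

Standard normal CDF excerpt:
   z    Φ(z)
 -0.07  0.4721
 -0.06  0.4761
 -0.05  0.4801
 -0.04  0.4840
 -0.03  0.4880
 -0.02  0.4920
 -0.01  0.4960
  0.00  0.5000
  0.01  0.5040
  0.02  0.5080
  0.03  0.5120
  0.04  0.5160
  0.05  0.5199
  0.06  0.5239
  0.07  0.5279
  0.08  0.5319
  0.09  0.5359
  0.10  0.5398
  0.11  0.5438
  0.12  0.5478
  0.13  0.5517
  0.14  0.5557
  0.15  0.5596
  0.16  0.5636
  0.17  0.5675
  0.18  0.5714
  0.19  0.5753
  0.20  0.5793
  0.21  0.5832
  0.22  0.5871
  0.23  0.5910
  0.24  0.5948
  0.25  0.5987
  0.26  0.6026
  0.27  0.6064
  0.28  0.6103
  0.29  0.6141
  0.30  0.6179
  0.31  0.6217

$63.29

σ√T = 0.26·√1.5 = 0.3184
d₁ = [ln(439/437) + (0.022 + 0.26²/2)·1.5] / 0.3184 = [0.0046 + 0.0837] / 0.3184 = 0.2772 → 0.28
d₂ = d₁ − σ√T = 0.2772 − 0.3184 = -0.0412 → -0.04
e^(−rT) = e^(−0.022·1.5) = 0.9675
C = 439·N(0.28) − 437·0.9675·N(-0.04) = 439·0.6103 − 437·0.9675·0.4840 = 267.9217 − 204.6340 = 63.2877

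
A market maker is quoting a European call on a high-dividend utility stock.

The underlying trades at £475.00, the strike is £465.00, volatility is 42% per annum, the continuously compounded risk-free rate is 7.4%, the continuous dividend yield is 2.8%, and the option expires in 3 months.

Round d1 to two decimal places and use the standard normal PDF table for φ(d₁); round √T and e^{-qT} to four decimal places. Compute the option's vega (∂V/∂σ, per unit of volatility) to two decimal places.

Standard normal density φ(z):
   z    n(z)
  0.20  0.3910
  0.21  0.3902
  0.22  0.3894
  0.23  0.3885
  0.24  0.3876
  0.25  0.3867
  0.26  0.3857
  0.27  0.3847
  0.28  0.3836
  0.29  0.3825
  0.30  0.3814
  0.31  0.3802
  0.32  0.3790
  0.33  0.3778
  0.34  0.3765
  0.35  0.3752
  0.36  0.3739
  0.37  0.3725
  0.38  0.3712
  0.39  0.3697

90.96

T = 0.25;  σ√T = 0.2100
d₁ = [ln(475/465) + (0.074 − 0.028 + 0.42²/2)·0.25] / 0.2100 = [0.0213 + 0.0335] / 0.2100 = 0.2611 → 0.26
√T = √0.25 = 0.5000
φ(d₁) = φ(0.26) = 0.3857
e^(−qT) = e^(−0.028·0.25) = 0.9930
vega = S·e^(−qT)·φ(d₁)·√T = 475·0.9930·0.3857·0.5000 = 90.9625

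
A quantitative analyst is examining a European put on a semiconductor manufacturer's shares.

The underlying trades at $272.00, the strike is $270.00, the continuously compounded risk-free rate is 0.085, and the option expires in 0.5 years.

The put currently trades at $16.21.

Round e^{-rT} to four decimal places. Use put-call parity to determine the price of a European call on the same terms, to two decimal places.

$29.44

e^(−rT) = e^(−0.085·0.5) = 0.9584
Put-call parity: C − P = S − K·e^(−rT) = 272 − 270·0.9584 = 272 − 258.7680 = 13.2320
C = P + (C − P) = 16.21 + (13.2320) = 29.4420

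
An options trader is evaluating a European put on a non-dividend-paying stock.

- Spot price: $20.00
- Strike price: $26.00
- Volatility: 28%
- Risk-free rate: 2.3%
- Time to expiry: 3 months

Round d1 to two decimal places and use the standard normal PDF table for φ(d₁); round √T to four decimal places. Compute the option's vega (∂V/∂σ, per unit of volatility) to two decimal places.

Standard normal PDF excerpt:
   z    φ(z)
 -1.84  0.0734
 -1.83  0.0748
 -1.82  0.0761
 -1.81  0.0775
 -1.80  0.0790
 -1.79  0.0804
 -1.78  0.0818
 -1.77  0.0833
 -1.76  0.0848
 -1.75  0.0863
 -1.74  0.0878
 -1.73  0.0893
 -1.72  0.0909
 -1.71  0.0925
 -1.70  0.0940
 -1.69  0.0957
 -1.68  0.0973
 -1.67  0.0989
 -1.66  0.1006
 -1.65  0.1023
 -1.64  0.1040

0.85

σ√T = 0.28 × 0.5000 = 0.1400
d₁ = [ln(20/26) + (0.023 + 0.28²/2)·0.25] / 0.1400 = [-0.2624 + 0.0156] / 0.1400 = -1.7630 which rounds to -1.76
√T = √0.25 = 0.5000
φ(d₁) = φ(-1.76) = 0.0848
vega = S·φ(d₁)·√T = 20·0.0848·0.5000 = 0.8480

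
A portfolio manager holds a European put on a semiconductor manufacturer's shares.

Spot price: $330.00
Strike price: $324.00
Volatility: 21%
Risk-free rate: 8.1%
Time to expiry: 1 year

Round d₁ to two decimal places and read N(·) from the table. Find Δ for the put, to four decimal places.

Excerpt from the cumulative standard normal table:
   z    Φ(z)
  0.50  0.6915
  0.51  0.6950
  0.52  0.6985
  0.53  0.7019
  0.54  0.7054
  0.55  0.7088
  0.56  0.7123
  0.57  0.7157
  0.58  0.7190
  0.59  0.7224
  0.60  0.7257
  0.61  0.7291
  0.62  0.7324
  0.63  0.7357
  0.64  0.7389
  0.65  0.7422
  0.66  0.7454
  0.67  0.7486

-0.2810

T = 1;  σ√T = 0.2100
d₁ = [ln(330/324) + (0.081 + 0.21²/2)·1] / 0.2100 = [0.0183 + 0.1031] / 0.2100 = 0.5781 ⇒ 0.58
N(d₁) = N(0.58) = 0.7190
Δ_put = N(d₁) − 1 = 0.7190 − 1 = -0.2810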